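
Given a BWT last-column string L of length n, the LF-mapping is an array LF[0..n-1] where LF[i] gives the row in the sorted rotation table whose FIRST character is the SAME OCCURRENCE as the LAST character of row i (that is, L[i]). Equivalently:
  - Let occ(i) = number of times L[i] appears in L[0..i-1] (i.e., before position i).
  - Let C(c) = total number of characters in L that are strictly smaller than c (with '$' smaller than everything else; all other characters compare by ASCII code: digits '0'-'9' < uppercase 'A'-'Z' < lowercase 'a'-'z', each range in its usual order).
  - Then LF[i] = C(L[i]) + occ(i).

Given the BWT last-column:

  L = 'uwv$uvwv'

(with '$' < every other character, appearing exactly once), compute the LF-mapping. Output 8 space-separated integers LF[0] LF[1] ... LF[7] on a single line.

Answer: 1 6 3 0 2 4 7 5

Derivation:
Char counts: '$':1, 'u':2, 'v':3, 'w':2
C (first-col start): C('$')=0, C('u')=1, C('v')=3, C('w')=6
L[0]='u': occ=0, LF[0]=C('u')+0=1+0=1
L[1]='w': occ=0, LF[1]=C('w')+0=6+0=6
L[2]='v': occ=0, LF[2]=C('v')+0=3+0=3
L[3]='$': occ=0, LF[3]=C('$')+0=0+0=0
L[4]='u': occ=1, LF[4]=C('u')+1=1+1=2
L[5]='v': occ=1, LF[5]=C('v')+1=3+1=4
L[6]='w': occ=1, LF[6]=C('w')+1=6+1=7
L[7]='v': occ=2, LF[7]=C('v')+2=3+2=5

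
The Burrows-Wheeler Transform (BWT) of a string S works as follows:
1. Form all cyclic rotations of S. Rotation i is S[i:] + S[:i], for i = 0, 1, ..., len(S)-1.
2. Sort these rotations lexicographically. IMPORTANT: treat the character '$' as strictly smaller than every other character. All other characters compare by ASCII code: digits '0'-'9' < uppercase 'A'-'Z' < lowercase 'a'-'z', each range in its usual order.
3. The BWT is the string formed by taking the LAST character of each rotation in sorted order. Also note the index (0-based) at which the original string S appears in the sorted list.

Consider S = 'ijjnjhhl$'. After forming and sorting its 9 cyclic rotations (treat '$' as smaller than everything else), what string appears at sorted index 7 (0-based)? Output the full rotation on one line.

Answer: l$ijjnjhh

Derivation:
All 9 rotations (rotation i = S[i:]+S[:i]):
  rot[0] = ijjnjhhl$
  rot[1] = jjnjhhl$i
  rot[2] = jnjhhl$ij
  rot[3] = njhhl$ijj
  rot[4] = jhhl$ijjn
  rot[5] = hhl$ijjnj
  rot[6] = hl$ijjnjh
  rot[7] = l$ijjnjhh
  rot[8] = $ijjnjhhl
Sorted (with $ < everything):
  sorted[0] = $ijjnjhhl
  sorted[1] = hhl$ijjnj
  sorted[2] = hl$ijjnjh
  sorted[3] = ijjnjhhl$
  sorted[4] = jhhl$ijjn
  sorted[5] = jjnjhhl$i
  sorted[6] = jnjhhl$ij
  sorted[7] = l$ijjnjhh
  sorted[8] = njhhl$ijj
sorted[7] = l$ijjnjhh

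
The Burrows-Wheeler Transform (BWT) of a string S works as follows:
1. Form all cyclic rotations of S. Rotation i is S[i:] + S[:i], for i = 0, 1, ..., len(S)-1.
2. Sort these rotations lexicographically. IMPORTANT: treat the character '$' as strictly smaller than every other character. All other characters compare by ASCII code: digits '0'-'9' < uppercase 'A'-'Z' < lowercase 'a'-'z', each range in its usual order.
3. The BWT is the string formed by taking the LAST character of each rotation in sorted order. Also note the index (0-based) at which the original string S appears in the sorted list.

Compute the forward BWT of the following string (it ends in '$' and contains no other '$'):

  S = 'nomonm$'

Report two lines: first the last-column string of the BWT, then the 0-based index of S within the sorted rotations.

Answer: mnoo$nm
4

Derivation:
All 7 rotations (rotation i = S[i:]+S[:i]):
  rot[0] = nomonm$
  rot[1] = omonm$n
  rot[2] = monm$no
  rot[3] = onm$nom
  rot[4] = nm$nomo
  rot[5] = m$nomon
  rot[6] = $nomonm
Sorted (with $ < everything):
  sorted[0] = $nomonm  (last char: 'm')
  sorted[1] = m$nomon  (last char: 'n')
  sorted[2] = monm$no  (last char: 'o')
  sorted[3] = nm$nomo  (last char: 'o')
  sorted[4] = nomonm$  (last char: '$')
  sorted[5] = omonm$n  (last char: 'n')
  sorted[6] = onm$nom  (last char: 'm')
Last column: mnoo$nm
Original string S is at sorted index 4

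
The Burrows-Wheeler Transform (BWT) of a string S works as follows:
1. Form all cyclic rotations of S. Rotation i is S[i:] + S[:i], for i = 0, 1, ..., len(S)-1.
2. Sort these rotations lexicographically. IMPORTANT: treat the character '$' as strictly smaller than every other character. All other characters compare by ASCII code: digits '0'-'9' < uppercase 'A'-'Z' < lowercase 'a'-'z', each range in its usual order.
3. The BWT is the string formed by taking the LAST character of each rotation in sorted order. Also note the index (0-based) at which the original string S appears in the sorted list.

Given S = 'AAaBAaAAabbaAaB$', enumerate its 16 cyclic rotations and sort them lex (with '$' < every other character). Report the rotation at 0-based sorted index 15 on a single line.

Answer: bbaAaB$AAaBAaAAa

Derivation:
All 16 rotations (rotation i = S[i:]+S[:i]):
  rot[0] = AAaBAaAAabbaAaB$
  rot[1] = AaBAaAAabbaAaB$A
  rot[2] = aBAaAAabbaAaB$AA
  rot[3] = BAaAAabbaAaB$AAa
  rot[4] = AaAAabbaAaB$AAaB
  rot[5] = aAAabbaAaB$AAaBA
  rot[6] = AAabbaAaB$AAaBAa
  rot[7] = AabbaAaB$AAaBAaA
  rot[8] = abbaAaB$AAaBAaAA
  rot[9] = bbaAaB$AAaBAaAAa
  rot[10] = baAaB$AAaBAaAAab
  rot[11] = aAaB$AAaBAaAAabb
  rot[12] = AaB$AAaBAaAAabba
  rot[13] = aB$AAaBAaAAabbaA
  rot[14] = B$AAaBAaAAabbaAa
  rot[15] = $AAaBAaAAabbaAaB
Sorted (with $ < everything):
  sorted[0] = $AAaBAaAAabbaAaB
  sorted[1] = AAaBAaAAabbaAaB$
  sorted[2] = AAabbaAaB$AAaBAa
  sorted[3] = AaAAabbaAaB$AAaB
  sorted[4] = AaB$AAaBAaAAabba
  sorted[5] = AaBAaAAabbaAaB$A
  sorted[6] = AabbaAaB$AAaBAaA
  sorted[7] = B$AAaBAaAAabbaAa
  sorted[8] = BAaAAabbaAaB$AAa
  sorted[9] = aAAabbaAaB$AAaBA
  sorted[10] = aAaB$AAaBAaAAabb
  sorted[11] = aB$AAaBAaAAabbaA
  sorted[12] = aBAaAAabbaAaB$AA
  sorted[13] = abbaAaB$AAaBAaAA
  sorted[14] = baAaB$AAaBAaAAab
  sorted[15] = bbaAaB$AAaBAaAAa
sorted[15] = bbaAaB$AAaBAaAAa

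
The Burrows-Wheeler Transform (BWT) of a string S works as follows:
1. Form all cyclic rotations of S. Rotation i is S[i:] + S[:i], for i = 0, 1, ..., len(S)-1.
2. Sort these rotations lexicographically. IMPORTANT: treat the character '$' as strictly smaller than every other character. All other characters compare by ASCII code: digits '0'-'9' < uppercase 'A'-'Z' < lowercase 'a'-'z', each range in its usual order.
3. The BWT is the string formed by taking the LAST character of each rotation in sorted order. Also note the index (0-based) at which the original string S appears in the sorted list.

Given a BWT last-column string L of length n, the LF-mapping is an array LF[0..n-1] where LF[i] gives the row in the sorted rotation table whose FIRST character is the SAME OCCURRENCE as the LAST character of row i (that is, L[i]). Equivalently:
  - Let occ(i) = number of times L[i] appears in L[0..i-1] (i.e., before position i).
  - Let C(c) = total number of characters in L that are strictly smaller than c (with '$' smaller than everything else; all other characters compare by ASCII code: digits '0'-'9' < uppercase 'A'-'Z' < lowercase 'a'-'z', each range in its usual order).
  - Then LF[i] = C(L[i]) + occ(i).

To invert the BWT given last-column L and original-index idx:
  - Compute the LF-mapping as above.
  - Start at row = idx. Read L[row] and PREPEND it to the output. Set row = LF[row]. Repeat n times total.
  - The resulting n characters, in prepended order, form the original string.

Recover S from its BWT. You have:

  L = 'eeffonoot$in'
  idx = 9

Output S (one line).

LF mapping: 1 2 3 4 8 6 9 10 11 0 5 7
Walk LF starting at row 9, prepending L[row]:
  step 1: row=9, L[9]='$', prepend. Next row=LF[9]=0
  step 2: row=0, L[0]='e', prepend. Next row=LF[0]=1
  step 3: row=1, L[1]='e', prepend. Next row=LF[1]=2
  step 4: row=2, L[2]='f', prepend. Next row=LF[2]=3
  step 5: row=3, L[3]='f', prepend. Next row=LF[3]=4
  step 6: row=4, L[4]='o', prepend. Next row=LF[4]=8
  step 7: row=8, L[8]='t', prepend. Next row=LF[8]=11
  step 8: row=11, L[11]='n', prepend. Next row=LF[11]=7
  step 9: row=7, L[7]='o', prepend. Next row=LF[7]=10
  step 10: row=10, L[10]='i', prepend. Next row=LF[10]=5
  step 11: row=5, L[5]='n', prepend. Next row=LF[5]=6
  step 12: row=6, L[6]='o', prepend. Next row=LF[6]=9
Reversed output: oniontoffee$

Answer: oniontoffee$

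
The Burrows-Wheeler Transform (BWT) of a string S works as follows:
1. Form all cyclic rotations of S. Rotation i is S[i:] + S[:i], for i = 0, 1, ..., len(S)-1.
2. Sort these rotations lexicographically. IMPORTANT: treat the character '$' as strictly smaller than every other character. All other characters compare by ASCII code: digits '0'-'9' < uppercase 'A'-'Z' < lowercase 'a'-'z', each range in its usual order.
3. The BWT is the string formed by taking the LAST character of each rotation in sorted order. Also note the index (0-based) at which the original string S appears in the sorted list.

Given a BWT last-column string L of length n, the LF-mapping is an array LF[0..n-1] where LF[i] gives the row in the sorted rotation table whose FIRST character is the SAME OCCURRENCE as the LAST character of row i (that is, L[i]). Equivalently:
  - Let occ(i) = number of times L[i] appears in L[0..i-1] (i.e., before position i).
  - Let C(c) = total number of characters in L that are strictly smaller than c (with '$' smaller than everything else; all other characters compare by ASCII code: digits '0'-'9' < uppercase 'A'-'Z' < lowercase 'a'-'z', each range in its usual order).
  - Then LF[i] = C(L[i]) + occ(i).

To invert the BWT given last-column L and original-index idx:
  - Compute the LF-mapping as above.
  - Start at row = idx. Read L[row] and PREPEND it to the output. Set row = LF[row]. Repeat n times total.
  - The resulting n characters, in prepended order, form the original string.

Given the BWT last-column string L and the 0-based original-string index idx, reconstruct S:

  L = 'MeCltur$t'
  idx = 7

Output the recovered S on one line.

Answer: turtleCM$

Derivation:
LF mapping: 2 3 1 4 6 8 5 0 7
Walk LF starting at row 7, prepending L[row]:
  step 1: row=7, L[7]='$', prepend. Next row=LF[7]=0
  step 2: row=0, L[0]='M', prepend. Next row=LF[0]=2
  step 3: row=2, L[2]='C', prepend. Next row=LF[2]=1
  step 4: row=1, L[1]='e', prepend. Next row=LF[1]=3
  step 5: row=3, L[3]='l', prepend. Next row=LF[3]=4
  step 6: row=4, L[4]='t', prepend. Next row=LF[4]=6
  step 7: row=6, L[6]='r', prepend. Next row=LF[6]=5
  step 8: row=5, L[5]='u', prepend. Next row=LF[5]=8
  step 9: row=8, L[8]='t', prepend. Next row=LF[8]=7
Reversed output: turtleCM$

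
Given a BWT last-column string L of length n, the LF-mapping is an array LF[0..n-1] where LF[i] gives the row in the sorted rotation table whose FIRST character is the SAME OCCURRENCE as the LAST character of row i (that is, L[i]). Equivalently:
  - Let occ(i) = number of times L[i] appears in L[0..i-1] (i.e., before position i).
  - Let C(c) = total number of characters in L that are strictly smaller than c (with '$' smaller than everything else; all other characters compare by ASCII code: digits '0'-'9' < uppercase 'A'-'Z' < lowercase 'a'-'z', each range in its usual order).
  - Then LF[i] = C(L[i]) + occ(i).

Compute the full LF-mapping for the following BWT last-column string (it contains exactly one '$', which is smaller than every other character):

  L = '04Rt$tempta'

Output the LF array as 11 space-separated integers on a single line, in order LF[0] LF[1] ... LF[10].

Answer: 1 2 3 8 0 9 5 6 7 10 4

Derivation:
Char counts: '$':1, '0':1, '4':1, 'R':1, 'a':1, 'e':1, 'm':1, 'p':1, 't':3
C (first-col start): C('$')=0, C('0')=1, C('4')=2, C('R')=3, C('a')=4, C('e')=5, C('m')=6, C('p')=7, C('t')=8
L[0]='0': occ=0, LF[0]=C('0')+0=1+0=1
L[1]='4': occ=0, LF[1]=C('4')+0=2+0=2
L[2]='R': occ=0, LF[2]=C('R')+0=3+0=3
L[3]='t': occ=0, LF[3]=C('t')+0=8+0=8
L[4]='$': occ=0, LF[4]=C('$')+0=0+0=0
L[5]='t': occ=1, LF[5]=C('t')+1=8+1=9
L[6]='e': occ=0, LF[6]=C('e')+0=5+0=5
L[7]='m': occ=0, LF[7]=C('m')+0=6+0=6
L[8]='p': occ=0, LF[8]=C('p')+0=7+0=7
L[9]='t': occ=2, LF[9]=C('t')+2=8+2=10
L[10]='a': occ=0, LF[10]=C('a')+0=4+0=4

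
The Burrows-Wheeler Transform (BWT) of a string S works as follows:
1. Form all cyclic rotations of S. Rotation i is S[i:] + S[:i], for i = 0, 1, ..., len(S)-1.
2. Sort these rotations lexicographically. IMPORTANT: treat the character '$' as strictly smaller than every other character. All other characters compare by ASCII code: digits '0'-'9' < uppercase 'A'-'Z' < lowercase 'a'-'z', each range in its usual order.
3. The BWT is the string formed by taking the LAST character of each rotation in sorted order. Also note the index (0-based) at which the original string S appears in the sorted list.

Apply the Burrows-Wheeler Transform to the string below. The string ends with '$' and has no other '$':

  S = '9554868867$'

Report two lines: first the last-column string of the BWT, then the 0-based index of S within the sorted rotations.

Answer: 7559886846$
10

Derivation:
All 11 rotations (rotation i = S[i:]+S[:i]):
  rot[0] = 9554868867$
  rot[1] = 554868867$9
  rot[2] = 54868867$95
  rot[3] = 4868867$955
  rot[4] = 868867$9554
  rot[5] = 68867$95548
  rot[6] = 8867$955486
  rot[7] = 867$9554868
  rot[8] = 67$95548688
  rot[9] = 7$955486886
  rot[10] = $9554868867
Sorted (with $ < everything):
  sorted[0] = $9554868867  (last char: '7')
  sorted[1] = 4868867$955  (last char: '5')
  sorted[2] = 54868867$95  (last char: '5')
  sorted[3] = 554868867$9  (last char: '9')
  sorted[4] = 67$95548688  (last char: '8')
  sorted[5] = 68867$95548  (last char: '8')
  sorted[6] = 7$955486886  (last char: '6')
  sorted[7] = 867$9554868  (last char: '8')
  sorted[8] = 868867$9554  (last char: '4')
  sorted[9] = 8867$955486  (last char: '6')
  sorted[10] = 9554868867$  (last char: '$')
Last column: 7559886846$
Original string S is at sorted index 10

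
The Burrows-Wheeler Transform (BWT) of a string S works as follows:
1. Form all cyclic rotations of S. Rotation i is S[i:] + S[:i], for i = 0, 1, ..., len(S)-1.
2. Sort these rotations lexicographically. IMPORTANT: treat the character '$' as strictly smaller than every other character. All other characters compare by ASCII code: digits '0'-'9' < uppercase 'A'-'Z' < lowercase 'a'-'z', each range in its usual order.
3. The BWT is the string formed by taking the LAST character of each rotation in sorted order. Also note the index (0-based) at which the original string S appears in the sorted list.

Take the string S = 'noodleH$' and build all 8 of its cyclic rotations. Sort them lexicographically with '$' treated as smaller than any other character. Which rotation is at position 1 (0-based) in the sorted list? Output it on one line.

Answer: H$noodle

Derivation:
All 8 rotations (rotation i = S[i:]+S[:i]):
  rot[0] = noodleH$
  rot[1] = oodleH$n
  rot[2] = odleH$no
  rot[3] = dleH$noo
  rot[4] = leH$nood
  rot[5] = eH$noodl
  rot[6] = H$noodle
  rot[7] = $noodleH
Sorted (with $ < everything):
  sorted[0] = $noodleH
  sorted[1] = H$noodle
  sorted[2] = dleH$noo
  sorted[3] = eH$noodl
  sorted[4] = leH$nood
  sorted[5] = noodleH$
  sorted[6] = odleH$no
  sorted[7] = oodleH$n
sorted[1] = H$noodle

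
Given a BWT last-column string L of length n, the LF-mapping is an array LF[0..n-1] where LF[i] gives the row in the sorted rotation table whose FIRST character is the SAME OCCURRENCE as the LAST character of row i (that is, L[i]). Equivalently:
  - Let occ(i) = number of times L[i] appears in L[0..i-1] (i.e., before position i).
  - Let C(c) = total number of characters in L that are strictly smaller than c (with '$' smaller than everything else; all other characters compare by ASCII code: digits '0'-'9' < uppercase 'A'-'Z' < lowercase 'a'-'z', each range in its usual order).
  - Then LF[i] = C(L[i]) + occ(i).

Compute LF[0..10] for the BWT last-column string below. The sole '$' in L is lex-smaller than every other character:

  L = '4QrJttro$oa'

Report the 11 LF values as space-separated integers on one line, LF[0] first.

Char counts: '$':1, '4':1, 'J':1, 'Q':1, 'a':1, 'o':2, 'r':2, 't':2
C (first-col start): C('$')=0, C('4')=1, C('J')=2, C('Q')=3, C('a')=4, C('o')=5, C('r')=7, C('t')=9
L[0]='4': occ=0, LF[0]=C('4')+0=1+0=1
L[1]='Q': occ=0, LF[1]=C('Q')+0=3+0=3
L[2]='r': occ=0, LF[2]=C('r')+0=7+0=7
L[3]='J': occ=0, LF[3]=C('J')+0=2+0=2
L[4]='t': occ=0, LF[4]=C('t')+0=9+0=9
L[5]='t': occ=1, LF[5]=C('t')+1=9+1=10
L[6]='r': occ=1, LF[6]=C('r')+1=7+1=8
L[7]='o': occ=0, LF[7]=C('o')+0=5+0=5
L[8]='$': occ=0, LF[8]=C('$')+0=0+0=0
L[9]='o': occ=1, LF[9]=C('o')+1=5+1=6
L[10]='a': occ=0, LF[10]=C('a')+0=4+0=4

Answer: 1 3 7 2 9 10 8 5 0 6 4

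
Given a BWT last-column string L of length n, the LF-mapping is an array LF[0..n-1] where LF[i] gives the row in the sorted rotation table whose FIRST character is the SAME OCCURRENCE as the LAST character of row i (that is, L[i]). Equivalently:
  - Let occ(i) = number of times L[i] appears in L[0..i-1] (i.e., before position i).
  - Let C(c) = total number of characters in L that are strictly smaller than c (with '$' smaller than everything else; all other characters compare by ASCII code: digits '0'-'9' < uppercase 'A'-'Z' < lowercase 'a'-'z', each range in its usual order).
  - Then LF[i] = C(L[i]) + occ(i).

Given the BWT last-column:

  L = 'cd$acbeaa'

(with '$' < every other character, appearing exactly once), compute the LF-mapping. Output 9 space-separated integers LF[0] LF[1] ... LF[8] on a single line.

Char counts: '$':1, 'a':3, 'b':1, 'c':2, 'd':1, 'e':1
C (first-col start): C('$')=0, C('a')=1, C('b')=4, C('c')=5, C('d')=7, C('e')=8
L[0]='c': occ=0, LF[0]=C('c')+0=5+0=5
L[1]='d': occ=0, LF[1]=C('d')+0=7+0=7
L[2]='$': occ=0, LF[2]=C('$')+0=0+0=0
L[3]='a': occ=0, LF[3]=C('a')+0=1+0=1
L[4]='c': occ=1, LF[4]=C('c')+1=5+1=6
L[5]='b': occ=0, LF[5]=C('b')+0=4+0=4
L[6]='e': occ=0, LF[6]=C('e')+0=8+0=8
L[7]='a': occ=1, LF[7]=C('a')+1=1+1=2
L[8]='a': occ=2, LF[8]=C('a')+2=1+2=3

Answer: 5 7 0 1 6 4 8 2 3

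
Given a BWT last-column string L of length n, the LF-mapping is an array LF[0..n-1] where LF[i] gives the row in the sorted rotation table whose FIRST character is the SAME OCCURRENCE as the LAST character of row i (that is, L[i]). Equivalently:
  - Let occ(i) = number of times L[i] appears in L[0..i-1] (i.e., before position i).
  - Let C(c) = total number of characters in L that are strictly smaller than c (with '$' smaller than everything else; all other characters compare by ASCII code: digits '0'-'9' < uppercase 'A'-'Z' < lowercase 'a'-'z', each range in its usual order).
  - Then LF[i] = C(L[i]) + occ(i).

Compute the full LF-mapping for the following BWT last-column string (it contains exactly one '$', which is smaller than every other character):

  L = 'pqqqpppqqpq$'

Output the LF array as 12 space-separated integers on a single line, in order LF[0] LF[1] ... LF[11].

Char counts: '$':1, 'p':5, 'q':6
C (first-col start): C('$')=0, C('p')=1, C('q')=6
L[0]='p': occ=0, LF[0]=C('p')+0=1+0=1
L[1]='q': occ=0, LF[1]=C('q')+0=6+0=6
L[2]='q': occ=1, LF[2]=C('q')+1=6+1=7
L[3]='q': occ=2, LF[3]=C('q')+2=6+2=8
L[4]='p': occ=1, LF[4]=C('p')+1=1+1=2
L[5]='p': occ=2, LF[5]=C('p')+2=1+2=3
L[6]='p': occ=3, LF[6]=C('p')+3=1+3=4
L[7]='q': occ=3, LF[7]=C('q')+3=6+3=9
L[8]='q': occ=4, LF[8]=C('q')+4=6+4=10
L[9]='p': occ=4, LF[9]=C('p')+4=1+4=5
L[10]='q': occ=5, LF[10]=C('q')+5=6+5=11
L[11]='$': occ=0, LF[11]=C('$')+0=0+0=0

Answer: 1 6 7 8 2 3 4 9 10 5 11 0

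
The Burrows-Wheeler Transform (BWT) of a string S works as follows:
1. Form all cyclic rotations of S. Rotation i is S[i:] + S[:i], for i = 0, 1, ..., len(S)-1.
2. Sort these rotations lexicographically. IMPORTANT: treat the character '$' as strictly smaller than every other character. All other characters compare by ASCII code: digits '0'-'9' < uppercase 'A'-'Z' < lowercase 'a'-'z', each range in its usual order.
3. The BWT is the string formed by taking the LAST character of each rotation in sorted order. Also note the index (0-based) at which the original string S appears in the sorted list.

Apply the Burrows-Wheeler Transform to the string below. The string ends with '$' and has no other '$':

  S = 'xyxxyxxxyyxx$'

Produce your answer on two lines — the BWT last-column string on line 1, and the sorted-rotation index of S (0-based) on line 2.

All 13 rotations (rotation i = S[i:]+S[:i]):
  rot[0] = xyxxyxxxyyxx$
  rot[1] = yxxyxxxyyxx$x
  rot[2] = xxyxxxyyxx$xy
  rot[3] = xyxxxyyxx$xyx
  rot[4] = yxxxyyxx$xyxx
  rot[5] = xxxyyxx$xyxxy
  rot[6] = xxyyxx$xyxxyx
  rot[7] = xyyxx$xyxxyxx
  rot[8] = yyxx$xyxxyxxx
  rot[9] = yxx$xyxxyxxxy
  rot[10] = xx$xyxxyxxxyy
  rot[11] = x$xyxxyxxxyyx
  rot[12] = $xyxxyxxxyyxx
Sorted (with $ < everything):
  sorted[0] = $xyxxyxxxyyxx  (last char: 'x')
  sorted[1] = x$xyxxyxxxyyx  (last char: 'x')
  sorted[2] = xx$xyxxyxxxyy  (last char: 'y')
  sorted[3] = xxxyyxx$xyxxy  (last char: 'y')
  sorted[4] = xxyxxxyyxx$xy  (last char: 'y')
  sorted[5] = xxyyxx$xyxxyx  (last char: 'x')
  sorted[6] = xyxxxyyxx$xyx  (last char: 'x')
  sorted[7] = xyxxyxxxyyxx$  (last char: '$')
  sorted[8] = xyyxx$xyxxyxx  (last char: 'x')
  sorted[9] = yxx$xyxxyxxxy  (last char: 'y')
  sorted[10] = yxxxyyxx$xyxx  (last char: 'x')
  sorted[11] = yxxyxxxyyxx$x  (last char: 'x')
  sorted[12] = yyxx$xyxxyxxx  (last char: 'x')
Last column: xxyyyxx$xyxxx
Original string S is at sorted index 7

Answer: xxyyyxx$xyxxx
7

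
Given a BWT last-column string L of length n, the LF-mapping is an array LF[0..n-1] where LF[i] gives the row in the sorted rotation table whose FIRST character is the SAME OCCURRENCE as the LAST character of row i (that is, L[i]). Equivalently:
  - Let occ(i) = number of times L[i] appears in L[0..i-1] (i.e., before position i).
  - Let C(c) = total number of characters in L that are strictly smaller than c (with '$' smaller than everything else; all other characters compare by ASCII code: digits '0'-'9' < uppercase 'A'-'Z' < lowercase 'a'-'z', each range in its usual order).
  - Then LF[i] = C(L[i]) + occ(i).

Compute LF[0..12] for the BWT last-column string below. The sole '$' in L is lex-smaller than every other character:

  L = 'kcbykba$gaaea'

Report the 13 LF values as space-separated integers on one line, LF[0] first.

Answer: 10 7 5 12 11 6 1 0 9 2 3 8 4

Derivation:
Char counts: '$':1, 'a':4, 'b':2, 'c':1, 'e':1, 'g':1, 'k':2, 'y':1
C (first-col start): C('$')=0, C('a')=1, C('b')=5, C('c')=7, C('e')=8, C('g')=9, C('k')=10, C('y')=12
L[0]='k': occ=0, LF[0]=C('k')+0=10+0=10
L[1]='c': occ=0, LF[1]=C('c')+0=7+0=7
L[2]='b': occ=0, LF[2]=C('b')+0=5+0=5
L[3]='y': occ=0, LF[3]=C('y')+0=12+0=12
L[4]='k': occ=1, LF[4]=C('k')+1=10+1=11
L[5]='b': occ=1, LF[5]=C('b')+1=5+1=6
L[6]='a': occ=0, LF[6]=C('a')+0=1+0=1
L[7]='$': occ=0, LF[7]=C('$')+0=0+0=0
L[8]='g': occ=0, LF[8]=C('g')+0=9+0=9
L[9]='a': occ=1, LF[9]=C('a')+1=1+1=2
L[10]='a': occ=2, LF[10]=C('a')+2=1+2=3
L[11]='e': occ=0, LF[11]=C('e')+0=8+0=8
L[12]='a': occ=3, LF[12]=C('a')+3=1+3=4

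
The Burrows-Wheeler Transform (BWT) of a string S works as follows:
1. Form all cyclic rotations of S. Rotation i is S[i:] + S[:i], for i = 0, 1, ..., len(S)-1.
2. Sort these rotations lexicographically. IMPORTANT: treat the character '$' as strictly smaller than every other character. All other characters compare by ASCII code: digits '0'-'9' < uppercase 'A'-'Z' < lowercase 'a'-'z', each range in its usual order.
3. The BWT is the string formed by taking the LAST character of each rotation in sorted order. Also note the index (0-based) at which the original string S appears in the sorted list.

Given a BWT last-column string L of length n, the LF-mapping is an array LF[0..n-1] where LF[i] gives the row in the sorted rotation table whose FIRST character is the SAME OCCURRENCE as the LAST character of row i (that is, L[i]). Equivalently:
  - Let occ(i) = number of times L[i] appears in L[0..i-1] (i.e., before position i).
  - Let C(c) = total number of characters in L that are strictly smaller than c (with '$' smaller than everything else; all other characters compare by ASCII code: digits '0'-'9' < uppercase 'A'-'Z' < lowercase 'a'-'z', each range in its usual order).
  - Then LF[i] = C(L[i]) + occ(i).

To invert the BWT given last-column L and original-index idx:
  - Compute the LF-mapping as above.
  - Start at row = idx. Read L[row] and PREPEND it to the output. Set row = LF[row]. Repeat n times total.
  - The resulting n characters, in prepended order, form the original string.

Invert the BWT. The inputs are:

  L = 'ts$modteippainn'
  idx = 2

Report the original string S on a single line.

LF mapping: 13 12 0 6 9 2 14 3 4 10 11 1 5 7 8
Walk LF starting at row 2, prepending L[row]:
  step 1: row=2, L[2]='$', prepend. Next row=LF[2]=0
  step 2: row=0, L[0]='t', prepend. Next row=LF[0]=13
  step 3: row=13, L[13]='n', prepend. Next row=LF[13]=7
  step 4: row=7, L[7]='e', prepend. Next row=LF[7]=3
  step 5: row=3, L[3]='m', prepend. Next row=LF[3]=6
  step 6: row=6, L[6]='t', prepend. Next row=LF[6]=14
  step 7: row=14, L[14]='n', prepend. Next row=LF[14]=8
  step 8: row=8, L[8]='i', prepend. Next row=LF[8]=4
  step 9: row=4, L[4]='o', prepend. Next row=LF[4]=9
  step 10: row=9, L[9]='p', prepend. Next row=LF[9]=10
  step 11: row=10, L[10]='p', prepend. Next row=LF[10]=11
  step 12: row=11, L[11]='a', prepend. Next row=LF[11]=1
  step 13: row=1, L[1]='s', prepend. Next row=LF[1]=12
  step 14: row=12, L[12]='i', prepend. Next row=LF[12]=5
  step 15: row=5, L[5]='d', prepend. Next row=LF[5]=2
Reversed output: disappointment$

Answer: disappointment$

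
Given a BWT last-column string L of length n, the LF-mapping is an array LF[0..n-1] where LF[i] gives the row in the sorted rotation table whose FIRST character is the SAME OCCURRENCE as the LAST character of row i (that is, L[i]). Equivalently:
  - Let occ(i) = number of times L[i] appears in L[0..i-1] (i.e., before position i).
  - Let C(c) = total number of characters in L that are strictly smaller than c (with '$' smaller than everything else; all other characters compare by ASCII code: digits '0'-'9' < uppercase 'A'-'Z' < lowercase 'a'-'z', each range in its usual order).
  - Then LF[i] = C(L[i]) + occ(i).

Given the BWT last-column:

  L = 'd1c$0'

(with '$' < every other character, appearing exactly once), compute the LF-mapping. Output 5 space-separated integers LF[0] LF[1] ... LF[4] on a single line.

Char counts: '$':1, '0':1, '1':1, 'c':1, 'd':1
C (first-col start): C('$')=0, C('0')=1, C('1')=2, C('c')=3, C('d')=4
L[0]='d': occ=0, LF[0]=C('d')+0=4+0=4
L[1]='1': occ=0, LF[1]=C('1')+0=2+0=2
L[2]='c': occ=0, LF[2]=C('c')+0=3+0=3
L[3]='$': occ=0, LF[3]=C('$')+0=0+0=0
L[4]='0': occ=0, LF[4]=C('0')+0=1+0=1

Answer: 4 2 3 0 1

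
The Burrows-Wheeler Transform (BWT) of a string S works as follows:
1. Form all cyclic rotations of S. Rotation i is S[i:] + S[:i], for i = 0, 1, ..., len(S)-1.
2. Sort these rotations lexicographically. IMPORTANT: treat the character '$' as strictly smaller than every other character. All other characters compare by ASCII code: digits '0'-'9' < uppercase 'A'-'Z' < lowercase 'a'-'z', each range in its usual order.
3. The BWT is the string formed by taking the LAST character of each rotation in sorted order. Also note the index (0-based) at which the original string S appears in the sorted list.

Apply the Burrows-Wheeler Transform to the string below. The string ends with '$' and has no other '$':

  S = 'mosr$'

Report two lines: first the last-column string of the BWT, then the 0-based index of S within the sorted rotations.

All 5 rotations (rotation i = S[i:]+S[:i]):
  rot[0] = mosr$
  rot[1] = osr$m
  rot[2] = sr$mo
  rot[3] = r$mos
  rot[4] = $mosr
Sorted (with $ < everything):
  sorted[0] = $mosr  (last char: 'r')
  sorted[1] = mosr$  (last char: '$')
  sorted[2] = osr$m  (last char: 'm')
  sorted[3] = r$mos  (last char: 's')
  sorted[4] = sr$mo  (last char: 'o')
Last column: r$mso
Original string S is at sorted index 1

Answer: r$mso
1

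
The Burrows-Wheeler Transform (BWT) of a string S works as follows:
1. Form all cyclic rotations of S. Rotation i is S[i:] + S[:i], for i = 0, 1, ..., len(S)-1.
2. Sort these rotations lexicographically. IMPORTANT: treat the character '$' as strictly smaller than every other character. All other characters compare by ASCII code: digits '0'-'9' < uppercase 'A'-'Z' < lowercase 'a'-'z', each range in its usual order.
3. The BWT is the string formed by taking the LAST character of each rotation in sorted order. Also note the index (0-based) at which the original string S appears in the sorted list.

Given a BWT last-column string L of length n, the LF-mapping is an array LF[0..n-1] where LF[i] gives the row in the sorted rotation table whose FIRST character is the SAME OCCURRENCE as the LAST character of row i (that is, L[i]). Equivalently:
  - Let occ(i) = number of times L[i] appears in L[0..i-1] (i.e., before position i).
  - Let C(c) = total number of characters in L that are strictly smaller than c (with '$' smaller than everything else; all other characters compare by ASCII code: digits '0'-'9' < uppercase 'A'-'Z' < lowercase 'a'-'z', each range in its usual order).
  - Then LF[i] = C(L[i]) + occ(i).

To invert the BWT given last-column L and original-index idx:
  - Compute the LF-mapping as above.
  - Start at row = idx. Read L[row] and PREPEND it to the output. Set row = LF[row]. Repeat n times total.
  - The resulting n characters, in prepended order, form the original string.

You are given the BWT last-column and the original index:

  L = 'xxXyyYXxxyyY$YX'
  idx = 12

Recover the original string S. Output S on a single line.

LF mapping: 7 8 1 11 12 4 2 9 10 13 14 5 0 6 3
Walk LF starting at row 12, prepending L[row]:
  step 1: row=12, L[12]='$', prepend. Next row=LF[12]=0
  step 2: row=0, L[0]='x', prepend. Next row=LF[0]=7
  step 3: row=7, L[7]='x', prepend. Next row=LF[7]=9
  step 4: row=9, L[9]='y', prepend. Next row=LF[9]=13
  step 5: row=13, L[13]='Y', prepend. Next row=LF[13]=6
  step 6: row=6, L[6]='X', prepend. Next row=LF[6]=2
  step 7: row=2, L[2]='X', prepend. Next row=LF[2]=1
  step 8: row=1, L[1]='x', prepend. Next row=LF[1]=8
  step 9: row=8, L[8]='x', prepend. Next row=LF[8]=10
  step 10: row=10, L[10]='y', prepend. Next row=LF[10]=14
  step 11: row=14, L[14]='X', prepend. Next row=LF[14]=3
  step 12: row=3, L[3]='y', prepend. Next row=LF[3]=11
  step 13: row=11, L[11]='Y', prepend. Next row=LF[11]=5
  step 14: row=5, L[5]='Y', prepend. Next row=LF[5]=4
  step 15: row=4, L[4]='y', prepend. Next row=LF[4]=12
Reversed output: yYYyXyxxXXYyxx$

Answer: yYYyXyxxXXYyxx$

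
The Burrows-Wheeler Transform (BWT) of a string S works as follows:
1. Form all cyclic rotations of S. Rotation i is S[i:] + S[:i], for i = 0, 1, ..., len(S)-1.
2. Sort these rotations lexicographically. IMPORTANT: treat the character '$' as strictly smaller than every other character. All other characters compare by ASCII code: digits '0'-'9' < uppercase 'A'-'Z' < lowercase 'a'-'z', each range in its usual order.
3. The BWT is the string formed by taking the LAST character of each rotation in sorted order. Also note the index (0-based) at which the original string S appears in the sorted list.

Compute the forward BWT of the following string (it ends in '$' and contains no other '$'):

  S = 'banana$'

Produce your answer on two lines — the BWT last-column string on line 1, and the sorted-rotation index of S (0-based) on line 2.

All 7 rotations (rotation i = S[i:]+S[:i]):
  rot[0] = banana$
  rot[1] = anana$b
  rot[2] = nana$ba
  rot[3] = ana$ban
  rot[4] = na$bana
  rot[5] = a$banan
  rot[6] = $banana
Sorted (with $ < everything):
  sorted[0] = $banana  (last char: 'a')
  sorted[1] = a$banan  (last char: 'n')
  sorted[2] = ana$ban  (last char: 'n')
  sorted[3] = anana$b  (last char: 'b')
  sorted[4] = banana$  (last char: '$')
  sorted[5] = na$bana  (last char: 'a')
  sorted[6] = nana$ba  (last char: 'a')
Last column: annb$aa
Original string S is at sorted index 4

Answer: annb$aa
4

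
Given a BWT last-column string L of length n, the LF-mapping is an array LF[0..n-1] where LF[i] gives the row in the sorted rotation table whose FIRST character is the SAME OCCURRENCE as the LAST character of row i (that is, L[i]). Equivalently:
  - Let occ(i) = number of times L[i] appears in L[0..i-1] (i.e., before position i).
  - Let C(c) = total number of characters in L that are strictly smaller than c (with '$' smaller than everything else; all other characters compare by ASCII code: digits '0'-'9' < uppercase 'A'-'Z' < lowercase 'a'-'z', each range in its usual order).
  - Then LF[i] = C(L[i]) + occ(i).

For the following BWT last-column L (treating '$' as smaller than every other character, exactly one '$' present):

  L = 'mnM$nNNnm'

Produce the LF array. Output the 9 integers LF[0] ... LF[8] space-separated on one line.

Answer: 4 6 1 0 7 2 3 8 5

Derivation:
Char counts: '$':1, 'M':1, 'N':2, 'm':2, 'n':3
C (first-col start): C('$')=0, C('M')=1, C('N')=2, C('m')=4, C('n')=6
L[0]='m': occ=0, LF[0]=C('m')+0=4+0=4
L[1]='n': occ=0, LF[1]=C('n')+0=6+0=6
L[2]='M': occ=0, LF[2]=C('M')+0=1+0=1
L[3]='$': occ=0, LF[3]=C('$')+0=0+0=0
L[4]='n': occ=1, LF[4]=C('n')+1=6+1=7
L[5]='N': occ=0, LF[5]=C('N')+0=2+0=2
L[6]='N': occ=1, LF[6]=C('N')+1=2+1=3
L[7]='n': occ=2, LF[7]=C('n')+2=6+2=8
L[8]='m': occ=1, LF[8]=C('m')+1=4+1=5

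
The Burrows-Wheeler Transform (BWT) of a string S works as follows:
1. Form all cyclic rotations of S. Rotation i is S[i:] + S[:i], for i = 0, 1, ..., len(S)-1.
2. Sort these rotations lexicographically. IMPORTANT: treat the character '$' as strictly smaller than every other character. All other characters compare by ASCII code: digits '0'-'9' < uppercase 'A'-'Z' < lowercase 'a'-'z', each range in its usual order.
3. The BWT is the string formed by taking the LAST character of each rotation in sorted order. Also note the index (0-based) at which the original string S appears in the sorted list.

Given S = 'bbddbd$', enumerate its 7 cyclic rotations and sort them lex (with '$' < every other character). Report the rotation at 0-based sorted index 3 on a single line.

All 7 rotations (rotation i = S[i:]+S[:i]):
  rot[0] = bbddbd$
  rot[1] = bddbd$b
  rot[2] = ddbd$bb
  rot[3] = dbd$bbd
  rot[4] = bd$bbdd
  rot[5] = d$bbddb
  rot[6] = $bbddbd
Sorted (with $ < everything):
  sorted[0] = $bbddbd
  sorted[1] = bbddbd$
  sorted[2] = bd$bbdd
  sorted[3] = bddbd$b
  sorted[4] = d$bbddb
  sorted[5] = dbd$bbd
  sorted[6] = ddbd$bb
sorted[3] = bddbd$b

Answer: bddbd$b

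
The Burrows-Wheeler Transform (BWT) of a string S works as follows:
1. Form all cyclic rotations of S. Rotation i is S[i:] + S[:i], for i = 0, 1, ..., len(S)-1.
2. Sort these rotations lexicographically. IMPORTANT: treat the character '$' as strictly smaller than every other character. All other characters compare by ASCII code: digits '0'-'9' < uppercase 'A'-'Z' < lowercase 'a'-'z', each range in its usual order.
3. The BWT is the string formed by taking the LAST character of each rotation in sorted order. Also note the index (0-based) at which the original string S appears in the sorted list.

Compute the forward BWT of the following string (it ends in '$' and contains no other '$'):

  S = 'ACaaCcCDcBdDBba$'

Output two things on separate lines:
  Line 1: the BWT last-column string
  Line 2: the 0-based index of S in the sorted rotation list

All 16 rotations (rotation i = S[i:]+S[:i]):
  rot[0] = ACaaCcCDcBdDBba$
  rot[1] = CaaCcCDcBdDBba$A
  rot[2] = aaCcCDcBdDBba$AC
  rot[3] = aCcCDcBdDBba$ACa
  rot[4] = CcCDcBdDBba$ACaa
  rot[5] = cCDcBdDBba$ACaaC
  rot[6] = CDcBdDBba$ACaaCc
  rot[7] = DcBdDBba$ACaaCcC
  rot[8] = cBdDBba$ACaaCcCD
  rot[9] = BdDBba$ACaaCcCDc
  rot[10] = dDBba$ACaaCcCDcB
  rot[11] = DBba$ACaaCcCDcBd
  rot[12] = Bba$ACaaCcCDcBdD
  rot[13] = ba$ACaaCcCDcBdDB
  rot[14] = a$ACaaCcCDcBdDBb
  rot[15] = $ACaaCcCDcBdDBba
Sorted (with $ < everything):
  sorted[0] = $ACaaCcCDcBdDBba  (last char: 'a')
  sorted[1] = ACaaCcCDcBdDBba$  (last char: '$')
  sorted[2] = Bba$ACaaCcCDcBdD  (last char: 'D')
  sorted[3] = BdDBba$ACaaCcCDc  (last char: 'c')
  sorted[4] = CDcBdDBba$ACaaCc  (last char: 'c')
  sorted[5] = CaaCcCDcBdDBba$A  (last char: 'A')
  sorted[6] = CcCDcBdDBba$ACaa  (last char: 'a')
  sorted[7] = DBba$ACaaCcCDcBd  (last char: 'd')
  sorted[8] = DcBdDBba$ACaaCcC  (last char: 'C')
  sorted[9] = a$ACaaCcCDcBdDBb  (last char: 'b')
  sorted[10] = aCcCDcBdDBba$ACa  (last char: 'a')
  sorted[11] = aaCcCDcBdDBba$AC  (last char: 'C')
  sorted[12] = ba$ACaaCcCDcBdDB  (last char: 'B')
  sorted[13] = cBdDBba$ACaaCcCD  (last char: 'D')
  sorted[14] = cCDcBdDBba$ACaaC  (last char: 'C')
  sorted[15] = dDBba$ACaaCcCDcB  (last char: 'B')
Last column: a$DccAadCbaCBDCB
Original string S is at sorted index 1

Answer: a$DccAadCbaCBDCB
1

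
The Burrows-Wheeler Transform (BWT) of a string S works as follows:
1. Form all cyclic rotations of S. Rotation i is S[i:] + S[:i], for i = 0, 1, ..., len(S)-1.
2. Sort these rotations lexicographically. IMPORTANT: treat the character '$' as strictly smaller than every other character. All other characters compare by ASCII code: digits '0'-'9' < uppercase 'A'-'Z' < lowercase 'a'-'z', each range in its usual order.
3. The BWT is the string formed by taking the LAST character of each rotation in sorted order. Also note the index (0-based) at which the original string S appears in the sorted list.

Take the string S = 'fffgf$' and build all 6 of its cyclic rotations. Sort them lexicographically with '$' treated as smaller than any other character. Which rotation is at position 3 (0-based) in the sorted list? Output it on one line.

Answer: ffgf$f

Derivation:
All 6 rotations (rotation i = S[i:]+S[:i]):
  rot[0] = fffgf$
  rot[1] = ffgf$f
  rot[2] = fgf$ff
  rot[3] = gf$fff
  rot[4] = f$fffg
  rot[5] = $fffgf
Sorted (with $ < everything):
  sorted[0] = $fffgf
  sorted[1] = f$fffg
  sorted[2] = fffgf$
  sorted[3] = ffgf$f
  sorted[4] = fgf$ff
  sorted[5] = gf$fff
sorted[3] = ffgf$f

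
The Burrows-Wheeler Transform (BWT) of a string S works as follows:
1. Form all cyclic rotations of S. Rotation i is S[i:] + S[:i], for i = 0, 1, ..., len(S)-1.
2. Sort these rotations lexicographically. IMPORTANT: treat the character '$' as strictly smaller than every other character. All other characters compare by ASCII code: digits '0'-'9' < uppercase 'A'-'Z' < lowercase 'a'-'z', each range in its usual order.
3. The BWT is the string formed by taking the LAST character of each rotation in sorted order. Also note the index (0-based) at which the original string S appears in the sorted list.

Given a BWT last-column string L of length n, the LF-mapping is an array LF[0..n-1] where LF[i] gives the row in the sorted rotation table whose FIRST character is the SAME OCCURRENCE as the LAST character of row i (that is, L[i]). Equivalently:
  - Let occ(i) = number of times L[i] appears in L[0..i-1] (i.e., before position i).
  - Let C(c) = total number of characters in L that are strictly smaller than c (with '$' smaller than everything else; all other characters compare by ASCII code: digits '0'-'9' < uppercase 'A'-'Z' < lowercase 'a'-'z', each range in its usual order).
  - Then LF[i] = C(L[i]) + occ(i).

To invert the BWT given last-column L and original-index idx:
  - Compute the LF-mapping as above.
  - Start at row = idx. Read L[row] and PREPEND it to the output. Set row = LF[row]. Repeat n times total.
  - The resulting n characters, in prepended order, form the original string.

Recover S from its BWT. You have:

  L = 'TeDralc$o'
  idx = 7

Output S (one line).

LF mapping: 2 5 1 8 3 6 4 0 7
Walk LF starting at row 7, prepending L[row]:
  step 1: row=7, L[7]='$', prepend. Next row=LF[7]=0
  step 2: row=0, L[0]='T', prepend. Next row=LF[0]=2
  step 3: row=2, L[2]='D', prepend. Next row=LF[2]=1
  step 4: row=1, L[1]='e', prepend. Next row=LF[1]=5
  step 5: row=5, L[5]='l', prepend. Next row=LF[5]=6
  step 6: row=6, L[6]='c', prepend. Next row=LF[6]=4
  step 7: row=4, L[4]='a', prepend. Next row=LF[4]=3
  step 8: row=3, L[3]='r', prepend. Next row=LF[3]=8
  step 9: row=8, L[8]='o', prepend. Next row=LF[8]=7
Reversed output: oracleDT$

Answer: oracleDT$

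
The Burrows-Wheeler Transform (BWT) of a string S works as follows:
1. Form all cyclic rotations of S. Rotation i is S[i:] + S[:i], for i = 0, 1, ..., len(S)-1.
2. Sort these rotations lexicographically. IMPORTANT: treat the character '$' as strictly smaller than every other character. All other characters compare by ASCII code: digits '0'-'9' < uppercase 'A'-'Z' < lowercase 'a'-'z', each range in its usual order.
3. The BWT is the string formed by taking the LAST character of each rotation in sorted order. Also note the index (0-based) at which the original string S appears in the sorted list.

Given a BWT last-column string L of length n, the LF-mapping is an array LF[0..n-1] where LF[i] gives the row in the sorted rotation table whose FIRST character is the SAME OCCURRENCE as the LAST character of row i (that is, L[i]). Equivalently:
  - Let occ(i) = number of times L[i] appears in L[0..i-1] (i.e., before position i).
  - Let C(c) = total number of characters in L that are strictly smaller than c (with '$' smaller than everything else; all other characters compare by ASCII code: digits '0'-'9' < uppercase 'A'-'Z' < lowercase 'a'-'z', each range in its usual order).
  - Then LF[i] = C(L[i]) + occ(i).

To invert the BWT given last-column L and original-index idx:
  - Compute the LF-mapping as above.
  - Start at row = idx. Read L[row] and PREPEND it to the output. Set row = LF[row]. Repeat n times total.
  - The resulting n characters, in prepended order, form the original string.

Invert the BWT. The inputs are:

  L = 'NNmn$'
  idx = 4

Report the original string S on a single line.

LF mapping: 1 2 3 4 0
Walk LF starting at row 4, prepending L[row]:
  step 1: row=4, L[4]='$', prepend. Next row=LF[4]=0
  step 2: row=0, L[0]='N', prepend. Next row=LF[0]=1
  step 3: row=1, L[1]='N', prepend. Next row=LF[1]=2
  step 4: row=2, L[2]='m', prepend. Next row=LF[2]=3
  step 5: row=3, L[3]='n', prepend. Next row=LF[3]=4
Reversed output: nmNN$

Answer: nmNN$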